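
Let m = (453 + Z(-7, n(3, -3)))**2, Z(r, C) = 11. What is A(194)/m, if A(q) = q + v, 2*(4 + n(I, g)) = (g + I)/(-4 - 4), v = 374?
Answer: 71/26912 ≈ 0.0026382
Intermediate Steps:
n(I, g) = -4 - I/16 - g/16 (n(I, g) = -4 + ((g + I)/(-4 - 4))/2 = -4 + ((I + g)/(-8))/2 = -4 + ((I + g)*(-1/8))/2 = -4 + (-I/8 - g/8)/2 = -4 + (-I/16 - g/16) = -4 - I/16 - g/16)
m = 215296 (m = (453 + 11)**2 = 464**2 = 215296)
A(q) = 374 + q (A(q) = q + 374 = 374 + q)
A(194)/m = (374 + 194)/215296 = 568*(1/215296) = 71/26912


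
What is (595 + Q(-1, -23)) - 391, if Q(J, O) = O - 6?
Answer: 175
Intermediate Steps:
Q(J, O) = -6 + O
(595 + Q(-1, -23)) - 391 = (595 + (-6 - 23)) - 391 = (595 - 29) - 391 = 566 - 391 = 175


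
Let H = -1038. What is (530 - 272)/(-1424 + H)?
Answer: -129/1231 ≈ -0.10479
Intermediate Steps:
(530 - 272)/(-1424 + H) = (530 - 272)/(-1424 - 1038) = 258/(-2462) = 258*(-1/2462) = -129/1231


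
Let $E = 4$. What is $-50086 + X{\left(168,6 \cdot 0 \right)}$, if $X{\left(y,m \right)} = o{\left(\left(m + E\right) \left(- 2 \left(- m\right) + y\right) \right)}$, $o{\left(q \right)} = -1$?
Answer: $-50087$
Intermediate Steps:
$X{\left(y,m \right)} = -1$
$-50086 + X{\left(168,6 \cdot 0 \right)} = -50086 - 1 = -50087$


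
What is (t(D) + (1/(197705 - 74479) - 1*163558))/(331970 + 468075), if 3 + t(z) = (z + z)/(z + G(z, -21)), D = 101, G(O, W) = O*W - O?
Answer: -423254569937/2070313248570 ≈ -0.20444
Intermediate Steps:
G(O, W) = -O + O*W
t(z) = -65/21 (t(z) = -3 + (z + z)/(z + z*(-1 - 21)) = -3 + (2*z)/(z + z*(-22)) = -3 + (2*z)/(z - 22*z) = -3 + (2*z)/((-21*z)) = -3 + (2*z)*(-1/(21*z)) = -3 - 2/21 = -65/21)
(t(D) + (1/(197705 - 74479) - 1*163558))/(331970 + 468075) = (-65/21 + (1/(197705 - 74479) - 1*163558))/(331970 + 468075) = (-65/21 + (1/123226 - 163558))/800045 = (-65/21 + (1/123226 - 163558))*(1/800045) = (-65/21 - 20154598107/123226)*(1/800045) = -423254569937/2587746*1/800045 = -423254569937/2070313248570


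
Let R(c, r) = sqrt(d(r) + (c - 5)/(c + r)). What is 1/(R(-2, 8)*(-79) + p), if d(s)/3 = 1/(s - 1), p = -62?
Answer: -84/11449 + 79*I*sqrt(1302)/354919 ≈ -0.0073369 + 0.0080316*I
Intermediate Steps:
d(s) = 3/(-1 + s) (d(s) = 3/(s - 1) = 3/(-1 + s))
R(c, r) = sqrt(3/(-1 + r) + (-5 + c)/(c + r)) (R(c, r) = sqrt(3/(-1 + r) + (c - 5)/(c + r)) = sqrt(3/(-1 + r) + (-5 + c)/(c + r)))
1/(R(-2, 8)*(-79) + p) = 1/(sqrt((3*(-2) + 3*8 + (-1 + 8)*(-5 - 2))/((-1 + 8)*(-2 + 8)))*(-79) - 62) = 1/(sqrt((-6 + 24 + 7*(-7))/(7*6))*(-79) - 62) = 1/(sqrt((1/7)*(1/6)*(-6 + 24 - 49))*(-79) - 62) = 1/(sqrt((1/7)*(1/6)*(-31))*(-79) - 62) = 1/(sqrt(-31/42)*(-79) - 62) = 1/((I*sqrt(1302)/42)*(-79) - 62) = 1/(-79*I*sqrt(1302)/42 - 62) = 1/(-62 - 79*I*sqrt(1302)/42)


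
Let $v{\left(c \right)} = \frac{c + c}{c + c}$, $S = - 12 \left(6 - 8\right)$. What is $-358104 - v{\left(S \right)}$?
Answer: $-358105$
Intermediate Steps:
$S = 24$ ($S = \left(-12\right) \left(-2\right) = 24$)
$v{\left(c \right)} = 1$ ($v{\left(c \right)} = \frac{2 c}{2 c} = 2 c \frac{1}{2 c} = 1$)
$-358104 - v{\left(S \right)} = -358104 - 1 = -358105$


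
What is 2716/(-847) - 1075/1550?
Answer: -29259/7502 ≈ -3.9002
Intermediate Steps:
2716/(-847) - 1075/1550 = 2716*(-1/847) - 1075*1/1550 = -388/121 - 43/62 = -29259/7502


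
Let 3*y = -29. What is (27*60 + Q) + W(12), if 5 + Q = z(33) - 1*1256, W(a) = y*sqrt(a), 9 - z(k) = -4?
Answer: 372 - 58*sqrt(3)/3 ≈ 338.51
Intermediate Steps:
y = -29/3 (y = (1/3)*(-29) = -29/3 ≈ -9.6667)
z(k) = 13 (z(k) = 9 - 1*(-4) = 9 + 4 = 13)
W(a) = -29*sqrt(a)/3
Q = -1248 (Q = -5 + (13 - 1*1256) = -5 + (13 - 1256) = -5 - 1243 = -1248)
(27*60 + Q) + W(12) = (27*60 - 1248) - 58*sqrt(3)/3 = (1620 - 1248) - 58*sqrt(3)/3 = 372 - 58*sqrt(3)/3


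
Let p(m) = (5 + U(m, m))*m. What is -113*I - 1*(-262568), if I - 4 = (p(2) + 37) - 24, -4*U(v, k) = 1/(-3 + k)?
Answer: 518921/2 ≈ 2.5946e+5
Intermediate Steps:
U(v, k) = -1/(4*(-3 + k))
p(m) = m*(5 - 1/(-12 + 4*m)) (p(m) = (5 - 1/(-12 + 4*m))*m = m*(5 - 1/(-12 + 4*m)))
I = 55/2 (I = 4 + (((¼)*2*(-61 + 20*2)/(-3 + 2) + 37) - 24) = 4 + (((¼)*2*(-61 + 40)/(-1) + 37) - 24) = 4 + (((¼)*2*(-1)*(-21) + 37) - 24) = 4 + ((21/2 + 37) - 24) = 4 + (95/2 - 24) = 4 + 47/2 = 55/2 ≈ 27.500)
-113*I - 1*(-262568) = -113*55/2 - 1*(-262568) = -6215/2 + 262568 = 518921/2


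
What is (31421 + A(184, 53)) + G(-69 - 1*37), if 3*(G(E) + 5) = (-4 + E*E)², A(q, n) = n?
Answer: 42084077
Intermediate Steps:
G(E) = -5 + (-4 + E²)²/3 (G(E) = -5 + (-4 + E*E)²/3 = -5 + (-4 + E²)²/3)
(31421 + A(184, 53)) + G(-69 - 1*37) = (31421 + 53) + (-5 + (-4 + (-69 - 1*37)²)²/3) = 31474 + (-5 + (-4 + (-69 - 37)²)²/3) = 31474 + (-5 + (-4 + (-106)²)²/3) = 31474 + (-5 + (-4 + 11236)²/3) = 31474 + (-5 + (⅓)*11232²) = 31474 + (-5 + (⅓)*126157824) = 31474 + (-5 + 42052608) = 31474 + 42052603 = 42084077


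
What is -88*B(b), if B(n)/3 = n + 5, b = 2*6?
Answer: -4488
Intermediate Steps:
b = 12
B(n) = 15 + 3*n (B(n) = 3*(n + 5) = 3*(5 + n) = 15 + 3*n)
-88*B(b) = -88*(15 + 3*12) = -88*(15 + 36) = -88*51 = -4488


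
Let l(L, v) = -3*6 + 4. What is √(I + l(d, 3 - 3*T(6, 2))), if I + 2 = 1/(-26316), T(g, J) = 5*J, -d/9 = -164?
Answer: 7*I*√6281483/4386 ≈ 4.0*I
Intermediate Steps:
d = 1476 (d = -9*(-164) = 1476)
I = -52633/26316 (I = -2 + 1/(-26316) = -2 - 1/26316 = -52633/26316 ≈ -2.0000)
l(L, v) = -14 (l(L, v) = -18 + 4 = -14)
√(I + l(d, 3 - 3*T(6, 2))) = √(-52633/26316 - 14) = √(-421057/26316) = 7*I*√6281483/4386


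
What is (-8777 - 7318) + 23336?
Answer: 7241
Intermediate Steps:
(-8777 - 7318) + 23336 = -16095 + 23336 = 7241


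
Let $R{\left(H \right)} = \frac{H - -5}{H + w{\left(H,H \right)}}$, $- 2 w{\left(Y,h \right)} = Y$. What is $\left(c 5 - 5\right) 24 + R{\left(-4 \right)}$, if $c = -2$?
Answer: $- \frac{721}{2} \approx -360.5$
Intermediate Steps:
$w{\left(Y,h \right)} = - \frac{Y}{2}$
$R{\left(H \right)} = \frac{2 \left(5 + H\right)}{H}$ ($R{\left(H \right)} = \frac{H - -5}{H - \frac{H}{2}} = \frac{H + 5}{\frac{1}{2} H} = \left(5 + H\right) \frac{2}{H} = \frac{2 \left(5 + H\right)}{H}$)
$\left(c 5 - 5\right) 24 + R{\left(-4 \right)} = \left(\left(-2\right) 5 - 5\right) 24 + \left(2 + \frac{10}{-4}\right) = \left(-10 - 5\right) 24 + \left(2 + 10 \left(- \frac{1}{4}\right)\right) = \left(-15\right) 24 + \left(2 - \frac{5}{2}\right) = -360 - \frac{1}{2} = - \frac{721}{2}$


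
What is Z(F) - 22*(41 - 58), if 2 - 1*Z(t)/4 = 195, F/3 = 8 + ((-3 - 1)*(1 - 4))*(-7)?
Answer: -398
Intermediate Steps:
F = -228 (F = 3*(8 + ((-3 - 1)*(1 - 4))*(-7)) = 3*(8 - 4*(-3)*(-7)) = 3*(8 + 12*(-7)) = 3*(8 - 84) = 3*(-76) = -228)
Z(t) = -772 (Z(t) = 8 - 4*195 = 8 - 780 = -772)
Z(F) - 22*(41 - 58) = -772 - 22*(41 - 58) = -772 - 22*(-17) = -772 - 1*(-374) = -772 + 374 = -398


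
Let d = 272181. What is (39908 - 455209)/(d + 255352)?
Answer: -415301/527533 ≈ -0.78725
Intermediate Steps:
(39908 - 455209)/(d + 255352) = (39908 - 455209)/(272181 + 255352) = -415301/527533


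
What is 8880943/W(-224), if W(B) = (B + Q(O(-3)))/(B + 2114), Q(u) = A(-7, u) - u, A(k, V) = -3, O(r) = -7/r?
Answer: -25177473405/344 ≈ -7.3190e+7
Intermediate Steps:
Q(u) = -3 - u
W(B) = (-16/3 + B)/(2114 + B) (W(B) = (B + (-3 - (-7)/(-3)))/(B + 2114) = (B + (-3 - (-7)*(-1)/3))/(2114 + B) = (B + (-3 - 1*7/3))/(2114 + B) = (B + (-3 - 7/3))/(2114 + B) = (B - 16/3)/(2114 + B) = (-16/3 + B)/(2114 + B))
8880943/W(-224) = 8880943/(((-16/3 - 224)/(2114 - 224))) = 8880943/((-688/3/1890)) = 8880943/(((1/1890)*(-688/3))) = 8880943/(-344/2835) = 8880943*(-2835/344) = -25177473405/344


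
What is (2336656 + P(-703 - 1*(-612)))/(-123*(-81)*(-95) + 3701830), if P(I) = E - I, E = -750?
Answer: 2335997/2755345 ≈ 0.84781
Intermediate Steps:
P(I) = -750 - I
(2336656 + P(-703 - 1*(-612)))/(-123*(-81)*(-95) + 3701830) = (2336656 + (-750 - (-703 - 1*(-612))))/(-123*(-81)*(-95) + 3701830) = (2336656 + (-750 - (-703 + 612)))/(9963*(-95) + 3701830) = (2336656 + (-750 - 1*(-91)))/(-946485 + 3701830) = (2336656 + (-750 + 91))/2755345 = (2336656 - 659)*(1/2755345) = 2335997*(1/2755345) = 2335997/2755345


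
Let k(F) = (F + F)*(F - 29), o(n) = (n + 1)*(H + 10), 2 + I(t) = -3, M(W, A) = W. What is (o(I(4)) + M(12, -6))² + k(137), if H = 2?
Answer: 30888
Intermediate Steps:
I(t) = -5 (I(t) = -2 - 3 = -5)
o(n) = 12 + 12*n (o(n) = (n + 1)*(2 + 10) = (1 + n)*12 = 12 + 12*n)
k(F) = 2*F*(-29 + F) (k(F) = (2*F)*(-29 + F) = 2*F*(-29 + F))
(o(I(4)) + M(12, -6))² + k(137) = ((12 + 12*(-5)) + 12)² + 2*137*(-29 + 137) = ((12 - 60) + 12)² + 2*137*108 = (-48 + 12)² + 29592 = (-36)² + 29592 = 1296 + 29592 = 30888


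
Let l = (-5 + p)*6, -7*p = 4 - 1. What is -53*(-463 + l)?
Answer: 183857/7 ≈ 26265.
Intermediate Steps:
p = -3/7 (p = -(4 - 1)/7 = -⅐*3 = -3/7 ≈ -0.42857)
l = -228/7 (l = (-5 - 3/7)*6 = -38/7*6 = -228/7 ≈ -32.571)
-53*(-463 + l) = -53*(-463 - 228/7) = -53*(-3469/7) = 183857/7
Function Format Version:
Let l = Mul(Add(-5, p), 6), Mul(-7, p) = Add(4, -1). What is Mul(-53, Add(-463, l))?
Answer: Rational(183857, 7) ≈ 26265.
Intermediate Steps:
p = Rational(-3, 7) (p = Mul(Rational(-1, 7), Add(4, -1)) = Mul(Rational(-1, 7), 3) = Rational(-3, 7) ≈ -0.42857)
l = Rational(-228, 7) (l = Mul(Add(-5, Rational(-3, 7)), 6) = Mul(Rational(-38, 7), 6) = Rational(-228, 7) ≈ -32.571)
Mul(-53, Add(-463, l)) = Mul(-53, Add(-463, Rational(-228, 7))) = Mul(-53, Rational(-3469, 7)) = Rational(183857, 7)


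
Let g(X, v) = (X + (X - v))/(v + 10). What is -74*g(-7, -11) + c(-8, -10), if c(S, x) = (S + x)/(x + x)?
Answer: -2211/10 ≈ -221.10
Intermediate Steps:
g(X, v) = (-v + 2*X)/(10 + v)
c(S, x) = (S + x)/(2*x) (c(S, x) = (S + x)/((2*x)) = (S + x)*(1/(2*x)) = (S + x)/(2*x))
-74*g(-7, -11) + c(-8, -10) = -74*(-1*(-11) + 2*(-7))/(10 - 11) + (½)*(-8 - 10)/(-10) = -74*(11 - 14)/(-1) + (½)*(-⅒)*(-18) = -(-74)*(-3) + 9/10 = -74*3 + 9/10 = -222 + 9/10 = -2211/10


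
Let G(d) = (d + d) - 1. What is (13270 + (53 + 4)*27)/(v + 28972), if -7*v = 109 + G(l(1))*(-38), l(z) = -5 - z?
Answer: 103663/202201 ≈ 0.51267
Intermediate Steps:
G(d) = -1 + 2*d (G(d) = 2*d - 1 = -1 + 2*d)
v = -603/7 (v = -(109 + (-1 + 2*(-5 - 1*1))*(-38))/7 = -(109 + (-1 + 2*(-5 - 1))*(-38))/7 = -(109 + (-1 + 2*(-6))*(-38))/7 = -(109 + (-1 - 12)*(-38))/7 = -(109 - 13*(-38))/7 = -(109 + 494)/7 = -⅐*603 = -603/7 ≈ -86.143)
(13270 + (53 + 4)*27)/(v + 28972) = (13270 + (53 + 4)*27)/(-603/7 + 28972) = (13270 + 57*27)/(202201/7) = (13270 + 1539)*(7/202201) = 14809*(7/202201) = 103663/202201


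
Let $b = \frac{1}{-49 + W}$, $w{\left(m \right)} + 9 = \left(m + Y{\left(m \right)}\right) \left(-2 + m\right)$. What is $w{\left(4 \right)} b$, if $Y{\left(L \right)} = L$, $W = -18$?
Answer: $- \frac{7}{67} \approx -0.10448$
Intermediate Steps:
$w{\left(m \right)} = -9 + 2 m \left(-2 + m\right)$ ($w{\left(m \right)} = -9 + \left(m + m\right) \left(-2 + m\right) = -9 + 2 m \left(-2 + m\right)$)
$b = - \frac{1}{67}$ ($b = \frac{1}{-49 - 18} = \frac{1}{-67} = - \frac{1}{67} \approx -0.014925$)
$w{\left(4 \right)} b = \left(-9 - 16 + 2 \cdot 4^{2}\right) \left(- \frac{1}{67}\right) = \left(-9 - 16 + 2 \cdot 16\right) \left(- \frac{1}{67}\right) = \left(-9 - 16 + 32\right) \left(- \frac{1}{67}\right) = 7 \left(- \frac{1}{67}\right) = - \frac{7}{67}$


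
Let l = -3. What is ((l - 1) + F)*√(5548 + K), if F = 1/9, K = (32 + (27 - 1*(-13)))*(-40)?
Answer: -70*√667/9 ≈ -200.87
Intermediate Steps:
K = -2880 (K = (32 + (27 + 13))*(-40) = (32 + 40)*(-40) = 72*(-40) = -2880)
F = ⅑ ≈ 0.11111
((l - 1) + F)*√(5548 + K) = ((-3 - 1) + ⅑)*√(5548 - 2880) = (-4 + ⅑)*√2668 = -70*√667/9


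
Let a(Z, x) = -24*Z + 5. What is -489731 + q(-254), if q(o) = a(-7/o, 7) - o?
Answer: -62163028/127 ≈ -4.8947e+5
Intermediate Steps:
a(Z, x) = 5 - 24*Z
q(o) = 5 - o + 168/o (q(o) = (5 - (-168)/o) - o = (5 + 168/o) - o = 5 - o + 168/o)
-489731 + q(-254) = -489731 + (5 - 1*(-254) + 168/(-254)) = -489731 + (5 + 254 + 168*(-1/254)) = -489731 + (5 + 254 - 84/127) = -489731 + 32809/127 = -62163028/127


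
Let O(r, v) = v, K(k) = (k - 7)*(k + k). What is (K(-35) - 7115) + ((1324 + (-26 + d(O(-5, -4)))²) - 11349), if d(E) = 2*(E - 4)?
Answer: -12436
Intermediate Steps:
K(k) = 2*k*(-7 + k) (K(k) = (-7 + k)*(2*k) = 2*k*(-7 + k))
d(E) = -8 + 2*E (d(E) = 2*(-4 + E) = -8 + 2*E)
(K(-35) - 7115) + ((1324 + (-26 + d(O(-5, -4)))²) - 11349) = (2*(-35)*(-7 - 35) - 7115) + ((1324 + (-26 + (-8 + 2*(-4)))²) - 11349) = (2*(-35)*(-42) - 7115) + ((1324 + (-26 + (-8 - 8))²) - 11349) = (2940 - 7115) + ((1324 + (-26 - 16)²) - 11349) = -4175 + ((1324 + (-42)²) - 11349) = -4175 + ((1324 + 1764) - 11349) = -4175 + (3088 - 11349) = -4175 - 8261 = -12436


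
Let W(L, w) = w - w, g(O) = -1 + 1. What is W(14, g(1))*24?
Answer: 0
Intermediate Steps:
g(O) = 0
W(L, w) = 0
W(14, g(1))*24 = 0*24 = 0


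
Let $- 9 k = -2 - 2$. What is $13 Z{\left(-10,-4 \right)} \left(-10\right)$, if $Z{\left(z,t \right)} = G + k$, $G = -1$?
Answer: $\frac{650}{9} \approx 72.222$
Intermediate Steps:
$k = \frac{4}{9}$ ($k = - \frac{-2 - 2}{9} = \left(- \frac{1}{9}\right) \left(-4\right) = \frac{4}{9} \approx 0.44444$)
$Z{\left(z,t \right)} = - \frac{5}{9}$ ($Z{\left(z,t \right)} = -1 + \frac{4}{9} = - \frac{5}{9}$)
$13 Z{\left(-10,-4 \right)} \left(-10\right) = 13 \left(- \frac{5}{9}\right) \left(-10\right) = \left(- \frac{65}{9}\right) \left(-10\right) = \frac{650}{9}$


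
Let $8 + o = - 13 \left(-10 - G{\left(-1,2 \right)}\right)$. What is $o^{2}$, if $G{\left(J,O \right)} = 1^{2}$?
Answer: $18225$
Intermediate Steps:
$G{\left(J,O \right)} = 1$
$o = 135$ ($o = -8 - 13 \left(-10 - 1\right) = -8 - -143 = -8 + 143 = 135$)
$o^{2} = 135^{2} = 18225$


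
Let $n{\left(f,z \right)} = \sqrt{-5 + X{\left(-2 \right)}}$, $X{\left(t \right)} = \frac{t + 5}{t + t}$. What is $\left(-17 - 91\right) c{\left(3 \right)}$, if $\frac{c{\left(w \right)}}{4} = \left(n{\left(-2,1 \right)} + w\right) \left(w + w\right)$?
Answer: $-7776 - 1296 i \sqrt{23} \approx -7776.0 - 6215.4 i$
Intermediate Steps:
$X{\left(t \right)} = \frac{5 + t}{2 t}$
$n{\left(f,z \right)} = \frac{i \sqrt{23}}{2}$ ($n{\left(f,z \right)} = \sqrt{-5 + \frac{5 - 2}{2 \left(-2\right)}} = \sqrt{-5 + \frac{1}{2} \left(- \frac{1}{2}\right) 3} = \sqrt{-5 - \frac{3}{4}} = \sqrt{- \frac{23}{4}} = \frac{i \sqrt{23}}{2}$)
$c{\left(w \right)} = 8 w \left(w + \frac{i \sqrt{23}}{2}\right)$ ($c{\left(w \right)} = 4 \left(\frac{i \sqrt{23}}{2} + w\right) \left(w + w\right) = 4 \left(w + \frac{i \sqrt{23}}{2}\right) 2 w = 4 \cdot 2 w \left(w + \frac{i \sqrt{23}}{2}\right) = 8 w \left(w + \frac{i \sqrt{23}}{2}\right)$)
$\left(-17 - 91\right) c{\left(3 \right)} = \left(-17 - 91\right) 4 \cdot 3 \left(2 \cdot 3 + i \sqrt{23}\right) = - 108 \cdot 4 \cdot 3 \left(6 + i \sqrt{23}\right) = - 108 \left(72 + 12 i \sqrt{23}\right) = -7776 - 1296 i \sqrt{23}$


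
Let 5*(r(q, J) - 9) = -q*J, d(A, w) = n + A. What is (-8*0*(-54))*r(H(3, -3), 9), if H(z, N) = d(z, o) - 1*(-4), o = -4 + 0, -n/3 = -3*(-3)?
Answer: 0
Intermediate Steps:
n = -27 (n = -(-9)*(-3) = -3*9 = -27)
o = -4
d(A, w) = -27 + A
H(z, N) = -23 + z (H(z, N) = (-27 + z) - 1*(-4) = (-27 + z) + 4 = -23 + z)
r(q, J) = 9 - J*q/5 (r(q, J) = 9 + (-q*J)/5 = 9 + (-J*q)/5 = 9 - J*q/5)
(-8*0*(-54))*r(H(3, -3), 9) = (-8*0*(-54))*(9 - 1/5*9*(-23 + 3)) = (0*(-54))*(9 - 1/5*9*(-20)) = 0*(9 + 36) = 0*45 = 0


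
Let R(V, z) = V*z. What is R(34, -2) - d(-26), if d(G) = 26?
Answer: -94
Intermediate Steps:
R(34, -2) - d(-26) = 34*(-2) - 1*26 = -68 - 26 = -94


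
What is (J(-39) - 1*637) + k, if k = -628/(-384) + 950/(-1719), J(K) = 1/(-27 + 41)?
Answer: -244836241/385056 ≈ -635.85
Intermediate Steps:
J(K) = 1/14
k = 59561/55008 (k = -628*(-1/384) + 950*(-1/1719) = 157/96 - 950/1719 = 59561/55008 ≈ 1.0828)
(J(-39) - 1*637) + k = (1/14 - 1*637) + 59561/55008 = (1/14 - 637) + 59561/55008 = -8917/14 + 59561/55008 = -244836241/385056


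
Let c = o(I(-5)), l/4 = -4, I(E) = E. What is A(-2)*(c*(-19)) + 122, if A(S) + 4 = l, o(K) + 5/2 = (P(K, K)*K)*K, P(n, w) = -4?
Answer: -38828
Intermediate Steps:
o(K) = -5/2 - 4*K**2 (o(K) = -5/2 + (-4*K)*K = -5/2 - 4*K**2)
l = -16 (l = 4*(-4) = -16)
c = -205/2 (c = -5/2 - 4*(-5)**2 = -5/2 - 4*25 = -5/2 - 100 = -205/2 ≈ -102.50)
A(S) = -20 (A(S) = -4 - 16 = -20)
A(-2)*(c*(-19)) + 122 = -(-2050)*(-19) + 122 = -20*3895/2 + 122 = -38950 + 122 = -38828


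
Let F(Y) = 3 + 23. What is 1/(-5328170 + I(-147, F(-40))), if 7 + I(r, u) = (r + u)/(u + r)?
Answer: -1/5328176 ≈ -1.8768e-7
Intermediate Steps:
F(Y) = 26
I(r, u) = -6 (I(r, u) = -7 + (r + u)/(u + r) = -7 + (r + u)/(r + u) = -7 + 1 = -6)
1/(-5328170 + I(-147, F(-40))) = 1/(-5328170 - 6) = 1/(-5328176) = -1/5328176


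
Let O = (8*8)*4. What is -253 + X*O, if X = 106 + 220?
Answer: 83203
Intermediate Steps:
X = 326
O = 256 (O = 64*4 = 256)
-253 + X*O = -253 + 326*256 = -253 + 83456 = 83203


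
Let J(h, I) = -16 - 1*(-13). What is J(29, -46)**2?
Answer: 9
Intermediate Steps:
J(h, I) = -3 (J(h, I) = -16 + 13 = -3)
J(29, -46)**2 = (-3)**2 = 9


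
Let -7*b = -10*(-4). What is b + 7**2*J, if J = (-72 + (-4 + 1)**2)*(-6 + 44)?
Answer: -821182/7 ≈ -1.1731e+5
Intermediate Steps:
b = -40/7 (b = -(-10)*(-4)/7 = -1/7*40 = -40/7 ≈ -5.7143)
J = -2394 (J = (-72 + (-3)**2)*38 = (-72 + 9)*38 = -63*38 = -2394)
b + 7**2*J = -40/7 + 7**2*(-2394) = -40/7 + 49*(-2394) = -40/7 - 117306 = -821182/7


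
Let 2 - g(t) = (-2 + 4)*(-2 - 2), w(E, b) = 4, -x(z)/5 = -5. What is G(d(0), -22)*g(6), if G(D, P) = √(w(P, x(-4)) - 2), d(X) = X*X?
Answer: 10*√2 ≈ 14.142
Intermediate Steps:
x(z) = 25 (x(z) = -5*(-5) = 25)
d(X) = X²
g(t) = 10 (g(t) = 2 - (-2 + 4)*(-2 - 2) = 2 - 2*(-4) = 2 - 1*(-8) = 2 + 8 = 10)
G(D, P) = √2 (G(D, P) = √(4 - 2) = √2)
G(d(0), -22)*g(6) = √2*10 = 10*√2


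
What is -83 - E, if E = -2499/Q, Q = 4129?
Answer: -340208/4129 ≈ -82.395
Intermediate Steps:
E = -2499/4129 ≈ -0.60523
-83 - E = -83 - 1*(-2499/4129) = -83 + 2499/4129 = -340208/4129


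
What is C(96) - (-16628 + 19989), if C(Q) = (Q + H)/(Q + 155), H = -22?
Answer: -843537/251 ≈ -3360.7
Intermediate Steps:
C(Q) = (-22 + Q)/(155 + Q) (C(Q) = (Q - 22)/(Q + 155) = (-22 + Q)/(155 + Q))
C(96) - (-16628 + 19989) = (-22 + 96)/(155 + 96) - (-16628 + 19989) = 74/251 - 1*3361 = (1/251)*74 - 3361 = 74/251 - 3361 = -843537/251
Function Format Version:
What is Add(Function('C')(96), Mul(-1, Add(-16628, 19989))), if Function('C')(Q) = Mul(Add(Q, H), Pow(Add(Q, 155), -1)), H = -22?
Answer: Rational(-843537, 251) ≈ -3360.7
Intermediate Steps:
Function('C')(Q) = Mul(Pow(Add(155, Q), -1), Add(-22, Q)) (Function('C')(Q) = Mul(Add(Q, -22), Pow(Add(Q, 155), -1)) = Mul(Add(-22, Q), Pow(Add(155, Q), -1)) = Mul(Pow(Add(155, Q), -1), Add(-22, Q)))
Add(Function('C')(96), Mul(-1, Add(-16628, 19989))) = Add(Mul(Pow(Add(155, 96), -1), Add(-22, 96)), Mul(-1, Add(-16628, 19989))) = Add(Mul(Pow(251, -1), 74), Mul(-1, 3361)) = Add(Mul(Rational(1, 251), 74), -3361) = Add(Rational(74, 251), -3361) = Rational(-843537, 251)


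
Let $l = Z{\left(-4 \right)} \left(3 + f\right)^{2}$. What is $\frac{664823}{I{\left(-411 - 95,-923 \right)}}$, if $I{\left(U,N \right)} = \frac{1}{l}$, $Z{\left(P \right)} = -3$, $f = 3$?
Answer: $-71800884$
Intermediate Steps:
$l = -108$ ($l = - 3 \left(3 + 3\right)^{2} = - 3 \cdot 6^{2} = \left(-3\right) 36 = -108$)
$I{\left(U,N \right)} = - \frac{1}{108}$ ($I{\left(U,N \right)} = \frac{1}{-108} = - \frac{1}{108}$)
$\frac{664823}{I{\left(-411 - 95,-923 \right)}} = \frac{664823}{- \frac{1}{108}} = 664823 \left(-108\right) = -71800884$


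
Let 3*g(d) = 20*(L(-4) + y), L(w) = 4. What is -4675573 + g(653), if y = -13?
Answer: -4675633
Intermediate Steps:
g(d) = -60 (g(d) = (20*(4 - 13))/3 = (20*(-9))/3 = (1/3)*(-180) = -60)
-4675573 + g(653) = -4675573 - 60 = -4675633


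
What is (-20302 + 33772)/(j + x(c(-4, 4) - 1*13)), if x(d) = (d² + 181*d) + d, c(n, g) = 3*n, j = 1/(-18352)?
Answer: -247201440/72031601 ≈ -3.4318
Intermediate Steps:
j = -1/18352 ≈ -5.4490e-5
x(d) = d² + 182*d
(-20302 + 33772)/(j + x(c(-4, 4) - 1*13)) = (-20302 + 33772)/(-1/18352 + (3*(-4) - 1*13)*(182 + (3*(-4) - 1*13))) = 13470/(-1/18352 + (-12 - 13)*(182 + (-12 - 13))) = 13470/(-1/18352 - 25*(182 - 25)) = 13470/(-1/18352 - 25*157) = 13470/(-1/18352 - 3925) = 13470/(-72031601/18352) = 13470*(-18352/72031601) = -247201440/72031601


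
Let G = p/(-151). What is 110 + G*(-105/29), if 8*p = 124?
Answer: 966635/8758 ≈ 110.37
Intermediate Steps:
p = 31/2 (p = (⅛)*124 = 31/2 ≈ 15.500)
G = -31/302 (G = (31/2)/(-151) = (31/2)*(-1/151) = -31/302 ≈ -0.10265)
110 + G*(-105/29) = 110 - (-3255)/(302*29) = 110 - 31/302*(-105/29) = 110 + 3255/8758 = 966635/8758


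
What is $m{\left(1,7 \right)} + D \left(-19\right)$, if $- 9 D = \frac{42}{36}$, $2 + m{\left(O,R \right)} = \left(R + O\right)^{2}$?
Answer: $\frac{3481}{54} \approx 64.463$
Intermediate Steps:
$m{\left(O,R \right)} = -2 + \left(O + R\right)^{2}$ ($m{\left(O,R \right)} = -2 + \left(R + O\right)^{2} = -2 + \left(O + R\right)^{2}$)
$D = - \frac{7}{54}$ ($D = - \frac{42 \cdot \frac{1}{36}}{9} = \left(- \frac{1}{9}\right) \frac{7}{6} = - \frac{7}{54} \approx -0.12963$)
$m{\left(1,7 \right)} + D \left(-19\right) = \left(-2 + \left(1 + 7\right)^{2}\right) - - \frac{133}{54} = \left(-2 + 8^{2}\right) + \frac{133}{54} = \left(-2 + 64\right) + \frac{133}{54} = 62 + \frac{133}{54} = \frac{3481}{54}$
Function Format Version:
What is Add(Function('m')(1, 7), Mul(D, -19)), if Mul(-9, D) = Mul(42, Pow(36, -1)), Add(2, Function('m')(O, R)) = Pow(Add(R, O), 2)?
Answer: Rational(3481, 54) ≈ 64.463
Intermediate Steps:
Function('m')(O, R) = Add(-2, Pow(Add(O, R), 2)) (Function('m')(O, R) = Add(-2, Pow(Add(R, O), 2)) = Add(-2, Pow(Add(O, R), 2)))
D = Rational(-7, 54) (D = Mul(Rational(-1, 9), Mul(42, Pow(36, -1))) = Mul(Rational(-1, 9), Mul(42, Rational(1, 36))) = Mul(Rational(-1, 9), Rational(7, 6)) = Rational(-7, 54) ≈ -0.12963)
Add(Function('m')(1, 7), Mul(D, -19)) = Add(Add(-2, Pow(Add(1, 7), 2)), Mul(Rational(-7, 54), -19)) = Add(Add(-2, Pow(8, 2)), Rational(133, 54)) = Add(Add(-2, 64), Rational(133, 54)) = Add(62, Rational(133, 54)) = Rational(3481, 54)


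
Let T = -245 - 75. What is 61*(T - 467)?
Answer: -48007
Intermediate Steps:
T = -320
61*(T - 467) = 61*(-320 - 467) = 61*(-787) = -48007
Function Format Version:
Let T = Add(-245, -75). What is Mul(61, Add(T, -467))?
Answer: -48007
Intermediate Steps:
T = -320
Mul(61, Add(T, -467)) = Mul(61, Add(-320, -467)) = Mul(61, -787) = -48007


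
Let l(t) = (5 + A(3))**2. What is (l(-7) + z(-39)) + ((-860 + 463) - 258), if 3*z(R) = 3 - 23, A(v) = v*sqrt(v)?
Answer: -1829/3 + 30*sqrt(3) ≈ -557.71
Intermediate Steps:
A(v) = v**(3/2)
l(t) = (5 + 3*sqrt(3))**2 (l(t) = (5 + 3**(3/2))**2 = (5 + 3*sqrt(3))**2)
z(R) = -20/3 (z(R) = (3 - 23)/3 = (1/3)*(-20) = -20/3)
(l(-7) + z(-39)) + ((-860 + 463) - 258) = ((52 + 30*sqrt(3)) - 20/3) + ((-860 + 463) - 258) = (136/3 + 30*sqrt(3)) + (-397 - 258) = (136/3 + 30*sqrt(3)) - 655 = -1829/3 + 30*sqrt(3)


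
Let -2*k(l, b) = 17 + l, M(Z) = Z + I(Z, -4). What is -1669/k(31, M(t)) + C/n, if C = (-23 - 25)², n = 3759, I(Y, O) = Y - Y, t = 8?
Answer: 2109689/30072 ≈ 70.155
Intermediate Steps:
I(Y, O) = 0
M(Z) = Z (M(Z) = Z + 0 = Z)
k(l, b) = -17/2 - l/2 (k(l, b) = -(17 + l)/2 = -17/2 - l/2)
C = 2304 (C = (-48)² = 2304)
-1669/k(31, M(t)) + C/n = -1669/(-17/2 - ½*31) + 2304/3759 = -1669/(-17/2 - 31/2) + 2304*(1/3759) = -1669/(-24) + 768/1253 = -1669*(-1/24) + 768/1253 = 1669/24 + 768/1253 = 2109689/30072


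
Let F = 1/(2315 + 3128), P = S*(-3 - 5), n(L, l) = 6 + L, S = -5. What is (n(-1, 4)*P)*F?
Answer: 200/5443 ≈ 0.036744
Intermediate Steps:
P = 40 (P = -5*(-3 - 5) = -5*(-8) = 40)
F = 1/5443 ≈ 0.00018372
(n(-1, 4)*P)*F = ((6 - 1)*40)*(1/5443) = (5*40)*(1/5443) = 200*(1/5443) = 200/5443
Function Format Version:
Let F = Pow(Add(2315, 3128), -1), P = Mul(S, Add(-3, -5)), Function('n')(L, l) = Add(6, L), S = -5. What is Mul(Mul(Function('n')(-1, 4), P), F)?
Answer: Rational(200, 5443) ≈ 0.036744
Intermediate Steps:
P = 40 (P = Mul(-5, Add(-3, -5)) = Mul(-5, -8) = 40)
F = Rational(1, 5443) (F = Pow(5443, -1) = Rational(1, 5443) ≈ 0.00018372)
Mul(Mul(Function('n')(-1, 4), P), F) = Mul(Mul(Add(6, -1), 40), Rational(1, 5443)) = Mul(Mul(5, 40), Rational(1, 5443)) = Mul(200, Rational(1, 5443)) = Rational(200, 5443)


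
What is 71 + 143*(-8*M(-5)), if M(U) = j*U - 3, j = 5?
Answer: 32103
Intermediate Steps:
M(U) = -3 + 5*U (M(U) = 5*U - 3 = -3 + 5*U)
71 + 143*(-8*M(-5)) = 71 + 143*(-8*(-3 + 5*(-5))) = 71 + 143*(-8*(-3 - 25)) = 71 + 143*(-8*(-28)) = 71 + 143*224 = 71 + 32032 = 32103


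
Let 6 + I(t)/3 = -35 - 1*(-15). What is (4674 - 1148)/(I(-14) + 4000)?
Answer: 1763/1961 ≈ 0.89903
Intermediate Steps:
I(t) = -78 (I(t) = -18 + 3*(-35 - 1*(-15)) = -18 + 3*(-35 + 15) = -18 + 3*(-20) = -18 - 60 = -78)
(4674 - 1148)/(I(-14) + 4000) = (4674 - 1148)/(-78 + 4000) = 3526/3922 = 3526*(1/3922) = 1763/1961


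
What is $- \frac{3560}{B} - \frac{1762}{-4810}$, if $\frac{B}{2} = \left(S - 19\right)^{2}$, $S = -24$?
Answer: $- \frac{2651931}{4446845} \approx -0.59636$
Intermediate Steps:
$B = 3698$ ($B = 2 \left(-24 - 19\right)^{2} = 2 \left(-43\right)^{2} = 2 \cdot 1849 = 3698$)
$- \frac{3560}{B} - \frac{1762}{-4810} = - \frac{3560}{3698} - \frac{1762}{-4810} = \left(-3560\right) \frac{1}{3698} - - \frac{881}{2405} = - \frac{1780}{1849} + \frac{881}{2405} = - \frac{2651931}{4446845}$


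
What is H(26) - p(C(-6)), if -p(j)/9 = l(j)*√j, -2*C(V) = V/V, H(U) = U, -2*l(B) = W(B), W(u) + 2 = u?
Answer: 26 + 45*I*√2/8 ≈ 26.0 + 7.9549*I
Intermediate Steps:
W(u) = -2 + u
l(B) = 1 - B/2 (l(B) = -(-2 + B)/2 = 1 - B/2)
C(V) = -½ (C(V) = -V/(2*V) = -½*1 = -½)
p(j) = -9*√j*(1 - j/2) (p(j) = -9*(1 - j/2)*√j = -9*√j*(1 - j/2))
H(26) - p(C(-6)) = 26 - 9*√(-½)*(-2 - ½)/2 = 26 - 9*I*√2/2*(-5)/(2*2) = 26 - (-45)*I*√2/8 = 26 + 45*I*√2/8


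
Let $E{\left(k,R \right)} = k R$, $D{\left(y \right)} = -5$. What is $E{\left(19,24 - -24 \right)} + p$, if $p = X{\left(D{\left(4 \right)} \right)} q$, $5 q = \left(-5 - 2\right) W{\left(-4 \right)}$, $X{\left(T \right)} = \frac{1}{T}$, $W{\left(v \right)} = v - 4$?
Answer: $\frac{22744}{25} \approx 909.76$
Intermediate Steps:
$W{\left(v \right)} = -4 + v$
$q = \frac{56}{5}$ ($q = \frac{\left(-5 - 2\right) \left(-4 - 4\right)}{5} = \frac{\left(-7\right) \left(-8\right)}{5} = \frac{1}{5} \cdot 56 = \frac{56}{5} \approx 11.2$)
$E{\left(k,R \right)} = R k$
$p = - \frac{56}{25}$ ($p = \frac{1}{-5} \cdot \frac{56}{5} = \left(- \frac{1}{5}\right) \frac{56}{5} = - \frac{56}{25} \approx -2.24$)
$E{\left(19,24 - -24 \right)} + p = \left(24 - -24\right) 19 - \frac{56}{25} = \left(24 + 24\right) 19 - \frac{56}{25} = 48 \cdot 19 - \frac{56}{25} = 912 - \frac{56}{25} = \frac{22744}{25}$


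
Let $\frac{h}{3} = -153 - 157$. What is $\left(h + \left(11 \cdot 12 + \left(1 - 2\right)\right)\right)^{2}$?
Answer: $638401$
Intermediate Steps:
$h = -930$ ($h = 3 \left(-153 - 157\right) = 3 \left(-310\right) = -930$)
$\left(h + \left(11 \cdot 12 + \left(1 - 2\right)\right)\right)^{2} = \left(-930 + \left(11 \cdot 12 + \left(1 - 2\right)\right)\right)^{2} = \left(-930 + \left(132 + \left(1 - 2\right)\right)\right)^{2} = \left(-930 + \left(132 - 1\right)\right)^{2} = \left(-930 + 131\right)^{2} = \left(-799\right)^{2} = 638401$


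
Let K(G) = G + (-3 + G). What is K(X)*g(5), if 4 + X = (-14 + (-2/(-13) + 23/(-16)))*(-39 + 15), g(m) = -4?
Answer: -37576/13 ≈ -2890.5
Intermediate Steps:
X = 9433/26 (X = -4 + (-14 + (-2/(-13) + 23/(-16)))*(-39 + 15) = -4 + (-14 + (-2*(-1/13) + 23*(-1/16)))*(-24) = -4 + (-14 + (2/13 - 23/16))*(-24) = -4 + (-14 - 267/208)*(-24) = -4 - 3179/208*(-24) = -4 + 9537/26 = 9433/26 ≈ 362.81)
K(G) = -3 + 2*G
K(X)*g(5) = (-3 + 2*(9433/26))*(-4) = (-3 + 9433/13)*(-4) = (9394/13)*(-4) = -37576/13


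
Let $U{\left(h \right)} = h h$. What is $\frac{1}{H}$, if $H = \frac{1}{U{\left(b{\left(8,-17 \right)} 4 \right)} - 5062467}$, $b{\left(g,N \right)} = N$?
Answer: $-5057843$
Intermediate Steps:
$U{\left(h \right)} = h^{2}$
$H = - \frac{1}{5057843}$ ($H = \frac{1}{\left(\left(-17\right) 4\right)^{2} - 5062467} = \frac{1}{\left(-68\right)^{2} - 5062467} = \frac{1}{4624 - 5062467} = \frac{1}{-5057843} = - \frac{1}{5057843} \approx -1.9771 \cdot 10^{-7}$)
$\frac{1}{H} = \frac{1}{- \frac{1}{5057843}} = -5057843$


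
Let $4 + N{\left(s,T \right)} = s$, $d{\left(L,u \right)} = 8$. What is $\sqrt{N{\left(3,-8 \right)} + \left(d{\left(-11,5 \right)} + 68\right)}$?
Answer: $5 \sqrt{3} \approx 8.6602$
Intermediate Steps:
$N{\left(s,T \right)} = -4 + s$
$\sqrt{N{\left(3,-8 \right)} + \left(d{\left(-11,5 \right)} + 68\right)} = \sqrt{\left(-4 + 3\right) + \left(8 + 68\right)} = \sqrt{-1 + 76} = \sqrt{75} = 5 \sqrt{3}$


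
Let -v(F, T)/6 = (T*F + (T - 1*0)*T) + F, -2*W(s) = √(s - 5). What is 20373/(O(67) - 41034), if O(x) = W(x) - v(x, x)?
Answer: 539314056/350383361 + 20373*√62/350383361 ≈ 1.5397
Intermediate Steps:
W(s) = -√(-5 + s)/2 (W(s) = -√(s - 5)/2 = -√(-5 + s)/2)
v(F, T) = -6*F - 6*T² - 6*F*T (v(F, T) = -6*((T*F + (T - 1*0)*T) + F) = -6*((F*T + (T + 0)*T) + F) = -6*((F*T + T*T) + F) = -6*((F*T + T²) + F) = -6*((T² + F*T) + F) = -6*(F + T² + F*T) = -6*F - 6*T² - 6*F*T)
O(x) = 6*x + 12*x² - √(-5 + x)/2 (O(x) = -√(-5 + x)/2 - (-6*x - 6*x² - 6*x*x) = -√(-5 + x)/2 - (-6*x - 6*x² - 6*x²) = -√(-5 + x)/2 - (-12*x² - 6*x) = -√(-5 + x)/2 + (6*x + 12*x²) = 6*x + 12*x² - √(-5 + x)/2)
20373/(O(67) - 41034) = 20373/((6*67 + 12*67² - √(-5 + 67)/2) - 41034) = 20373/((402 + 12*4489 - √62/2) - 41034) = 20373/((402 + 53868 - √62/2) - 41034) = 20373/((54270 - √62/2) - 41034) = 20373/(13236 - √62/2)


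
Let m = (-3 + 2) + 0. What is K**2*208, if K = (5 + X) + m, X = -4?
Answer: 0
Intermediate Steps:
m = -1 (m = -1 + 0 = -1)
K = 0 (K = (5 - 4) - 1 = 1 - 1 = 0)
K**2*208 = 0**2*208 = 0*208 = 0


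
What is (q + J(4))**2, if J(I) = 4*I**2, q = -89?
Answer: 625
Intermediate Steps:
(q + J(4))**2 = (-89 + 4*4**2)**2 = (-89 + 4*16)**2 = (-89 + 64)**2 = (-25)**2 = 625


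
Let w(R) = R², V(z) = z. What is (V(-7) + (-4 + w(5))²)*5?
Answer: 2170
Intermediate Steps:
(V(-7) + (-4 + w(5))²)*5 = (-7 + (-4 + 5²)²)*5 = (-7 + (-4 + 25)²)*5 = (-7 + 21²)*5 = (-7 + 441)*5 = 434*5 = 2170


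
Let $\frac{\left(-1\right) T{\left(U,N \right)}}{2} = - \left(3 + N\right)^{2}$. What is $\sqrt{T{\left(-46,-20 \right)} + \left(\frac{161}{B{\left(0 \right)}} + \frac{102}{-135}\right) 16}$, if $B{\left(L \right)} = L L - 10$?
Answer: $\frac{\sqrt{69370}}{15} \approx 17.559$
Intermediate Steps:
$T{\left(U,N \right)} = 2 \left(3 + N\right)^{2}$ ($T{\left(U,N \right)} = - 2 \left(- \left(3 + N\right)^{2}\right) = 2 \left(3 + N\right)^{2}$)
$B{\left(L \right)} = -10 + L^{2}$ ($B{\left(L \right)} = L^{2} - 10 = -10 + L^{2}$)
$\sqrt{T{\left(-46,-20 \right)} + \left(\frac{161}{B{\left(0 \right)}} + \frac{102}{-135}\right) 16} = \sqrt{2 \left(3 - 20\right)^{2} + \left(\frac{161}{-10 + 0^{2}} + \frac{102}{-135}\right) 16} = \sqrt{2 \left(-17\right)^{2} + \left(\frac{161}{-10 + 0} + 102 \left(- \frac{1}{135}\right)\right) 16} = \sqrt{2 \cdot 289 + \left(\frac{161}{-10} - \frac{34}{45}\right) 16} = \sqrt{578 + \left(161 \left(- \frac{1}{10}\right) - \frac{34}{45}\right) 16} = \sqrt{578 + \left(- \frac{161}{10} - \frac{34}{45}\right) 16} = \sqrt{578 - \frac{12136}{45}} = \sqrt{\frac{13874}{45}} = \frac{\sqrt{69370}}{15}$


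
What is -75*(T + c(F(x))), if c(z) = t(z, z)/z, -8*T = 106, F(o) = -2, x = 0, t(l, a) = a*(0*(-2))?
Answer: 3975/4 ≈ 993.75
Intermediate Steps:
t(l, a) = 0 (t(l, a) = a*0 = 0)
T = -53/4 (T = -⅛*106 = -53/4 ≈ -13.250)
c(z) = 0 (c(z) = 0/z = 0)
-75*(T + c(F(x))) = -75*(-53/4 + 0) = -75*(-53/4) = 3975/4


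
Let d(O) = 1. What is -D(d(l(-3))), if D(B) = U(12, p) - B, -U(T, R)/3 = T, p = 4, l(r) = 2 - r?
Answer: 37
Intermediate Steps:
U(T, R) = -3*T
D(B) = -36 - B (D(B) = -3*12 - B = -36 - B)
-D(d(l(-3))) = -(-36 - 1*1) = -(-36 - 1) = -1*(-37) = 37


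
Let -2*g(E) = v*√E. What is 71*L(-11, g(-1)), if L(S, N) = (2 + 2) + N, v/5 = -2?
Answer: 284 + 355*I ≈ 284.0 + 355.0*I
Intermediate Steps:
v = -10 (v = 5*(-2) = -10)
g(E) = 5*√E (g(E) = -(-5)*√E = 5*√E)
L(S, N) = 4 + N
71*L(-11, g(-1)) = 71*(4 + 5*√(-1)) = 71*(4 + 5*I) = 284 + 355*I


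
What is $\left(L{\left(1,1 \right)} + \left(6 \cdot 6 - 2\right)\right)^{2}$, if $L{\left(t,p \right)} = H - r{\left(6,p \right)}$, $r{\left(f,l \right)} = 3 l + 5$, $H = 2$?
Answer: $784$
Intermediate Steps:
$r{\left(f,l \right)} = 5 + 3 l$
$L{\left(t,p \right)} = -3 - 3 p$ ($L{\left(t,p \right)} = 2 - \left(5 + 3 p\right) = -3 - 3 p$)
$\left(L{\left(1,1 \right)} + \left(6 \cdot 6 - 2\right)\right)^{2} = \left(\left(-3 - 3\right) + \left(6 \cdot 6 - 2\right)\right)^{2} = \left(\left(-3 - 3\right) + \left(36 - 2\right)\right)^{2} = \left(-6 + 34\right)^{2} = 28^{2} = 784$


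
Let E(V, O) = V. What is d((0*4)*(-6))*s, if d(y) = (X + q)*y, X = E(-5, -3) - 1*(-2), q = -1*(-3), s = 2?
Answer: 0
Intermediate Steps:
q = 3
X = -3 (X = -5 - 1*(-2) = -5 + 2 = -3)
d(y) = 0 (d(y) = (-3 + 3)*y = 0*y = 0)
d((0*4)*(-6))*s = 0*2 = 0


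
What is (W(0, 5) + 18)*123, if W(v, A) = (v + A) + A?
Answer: 3444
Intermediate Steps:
W(v, A) = v + 2*A (W(v, A) = (A + v) + A = v + 2*A)
(W(0, 5) + 18)*123 = ((0 + 2*5) + 18)*123 = ((0 + 10) + 18)*123 = (10 + 18)*123 = 28*123 = 3444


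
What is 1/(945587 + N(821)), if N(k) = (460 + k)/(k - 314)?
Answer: 169/159804630 ≈ 1.0575e-6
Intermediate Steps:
N(k) = (460 + k)/(-314 + k)
1/(945587 + N(821)) = 1/(945587 + (460 + 821)/(-314 + 821)) = 1/(945587 + 1281/507) = 1/(945587 + (1/507)*1281) = 1/(945587 + 427/169) = 1/(159804630/169) = 169/159804630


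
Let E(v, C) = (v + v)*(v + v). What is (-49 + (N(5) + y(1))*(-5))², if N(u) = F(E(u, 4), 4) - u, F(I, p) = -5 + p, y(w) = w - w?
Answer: 361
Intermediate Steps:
y(w) = 0
E(v, C) = 4*v² (E(v, C) = (2*v)*(2*v) = 4*v²)
N(u) = -1 - u (N(u) = (-5 + 4) - u = -1 - u)
(-49 + (N(5) + y(1))*(-5))² = (-49 + ((-1 - 1*5) + 0)*(-5))² = (-49 + ((-1 - 5) + 0)*(-5))² = (-49 + (-6 + 0)*(-5))² = (-49 - 6*(-5))² = (-49 + 30)² = (-19)² = 361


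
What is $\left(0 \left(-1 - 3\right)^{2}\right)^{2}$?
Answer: $0$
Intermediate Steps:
$\left(0 \left(-1 - 3\right)^{2}\right)^{2} = \left(0 \left(-4\right)^{2}\right)^{2} = \left(0 \cdot 16\right)^{2} = 0^{2} = 0$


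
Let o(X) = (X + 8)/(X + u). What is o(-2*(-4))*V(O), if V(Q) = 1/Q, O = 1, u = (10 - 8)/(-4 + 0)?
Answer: 32/15 ≈ 2.1333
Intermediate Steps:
u = -½ (u = 2/(-4) = 2*(-¼) = -½ ≈ -0.50000)
o(X) = (8 + X)/(-½ + X) (o(X) = (X + 8)/(X - ½) = (8 + X)/(-½ + X))
o(-2*(-4))*V(O) = (2*(8 - 2*(-4))/(-1 + 2*(-2*(-4))))/1 = (2*(8 + 8)/(-1 + 2*8))*1 = (2*16/(-1 + 16))*1 = (2*16/15)*1 = (2*(1/15)*16)*1 = (32/15)*1 = 32/15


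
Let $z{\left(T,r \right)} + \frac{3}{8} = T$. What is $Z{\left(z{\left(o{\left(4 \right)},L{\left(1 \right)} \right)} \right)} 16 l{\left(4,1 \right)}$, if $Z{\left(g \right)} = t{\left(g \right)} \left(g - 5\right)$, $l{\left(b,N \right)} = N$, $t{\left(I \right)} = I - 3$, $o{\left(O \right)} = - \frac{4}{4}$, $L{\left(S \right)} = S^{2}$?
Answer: $\frac{1785}{4} \approx 446.25$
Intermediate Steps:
$o{\left(O \right)} = -1$ ($o{\left(O \right)} = \left(-4\right) \frac{1}{4} = -1$)
$t{\left(I \right)} = -3 + I$ ($t{\left(I \right)} = I - 3 = -3 + I$)
$z{\left(T,r \right)} = - \frac{3}{8} + T$
$Z{\left(g \right)} = \left(-5 + g\right) \left(-3 + g\right)$ ($Z{\left(g \right)} = \left(-3 + g\right) \left(g - 5\right) = \left(-3 + g\right) \left(-5 + g\right) = \left(-5 + g\right) \left(-3 + g\right)$)
$Z{\left(z{\left(o{\left(4 \right)},L{\left(1 \right)} \right)} \right)} 16 l{\left(4,1 \right)} = \left(-5 - \frac{11}{8}\right) \left(-3 - \frac{11}{8}\right) 16 \cdot 1 = \left(- \frac{51}{8}\right) \left(- \frac{35}{8}\right) 16 \cdot 1 = \frac{1785}{64} \cdot 16 \cdot 1 = \frac{1785}{4} \cdot 1 = \frac{1785}{4}$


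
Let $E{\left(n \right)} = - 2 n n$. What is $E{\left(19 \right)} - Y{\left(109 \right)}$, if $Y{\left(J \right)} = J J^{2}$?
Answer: $-1295751$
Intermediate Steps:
$Y{\left(J \right)} = J^{3}$
$E{\left(n \right)} = - 2 n^{2}$
$E{\left(19 \right)} - Y{\left(109 \right)} = - 2 \cdot 19^{2} - 109^{3} = \left(-2\right) 361 - 1295029 = -722 - 1295029 = -1295751$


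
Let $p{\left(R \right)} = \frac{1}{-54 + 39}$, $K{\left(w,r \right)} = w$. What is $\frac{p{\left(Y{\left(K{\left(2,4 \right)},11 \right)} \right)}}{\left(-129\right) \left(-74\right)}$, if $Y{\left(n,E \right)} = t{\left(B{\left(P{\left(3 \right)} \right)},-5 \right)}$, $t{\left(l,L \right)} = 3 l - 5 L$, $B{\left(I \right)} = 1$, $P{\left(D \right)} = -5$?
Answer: $- \frac{1}{143190} \approx -6.9837 \cdot 10^{-6}$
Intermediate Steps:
$t{\left(l,L \right)} = - 5 L + 3 l$
$Y{\left(n,E \right)} = 28$ ($Y{\left(n,E \right)} = \left(-5\right) \left(-5\right) + 3 \cdot 1 = 25 + 3 = 28$)
$p{\left(R \right)} = - \frac{1}{15}$ ($p{\left(R \right)} = \frac{1}{-15} = - \frac{1}{15}$)
$\frac{p{\left(Y{\left(K{\left(2,4 \right)},11 \right)} \right)}}{\left(-129\right) \left(-74\right)} = - \frac{1}{15 \left(\left(-129\right) \left(-74\right)\right)} = - \frac{1}{15 \cdot 9546} = \left(- \frac{1}{15}\right) \frac{1}{9546} = - \frac{1}{143190}$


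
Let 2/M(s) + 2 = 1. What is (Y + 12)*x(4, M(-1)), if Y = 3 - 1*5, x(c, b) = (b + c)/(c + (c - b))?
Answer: 2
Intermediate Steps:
M(s) = -2 (M(s) = 2/(-2 + 1) = 2/(-1) = 2*(-1) = -2)
x(c, b) = (b + c)/(-b + 2*c)
Y = -2 (Y = 3 - 5 = -2)
(Y + 12)*x(4, M(-1)) = (-2 + 12)*((-1*(-2) - 1*4)/(-2 - 2*4)) = 10*((2 - 4)/(-2 - 8)) = 10*(-2/(-10)) = 10*(-1/10*(-2)) = 10*(1/5) = 2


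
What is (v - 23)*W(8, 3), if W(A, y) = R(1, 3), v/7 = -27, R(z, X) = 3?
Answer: -636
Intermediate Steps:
v = -189 (v = 7*(-27) = -189)
W(A, y) = 3
(v - 23)*W(8, 3) = (-189 - 23)*3 = -212*3 = -636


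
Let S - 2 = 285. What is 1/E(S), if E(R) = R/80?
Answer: 80/287 ≈ 0.27875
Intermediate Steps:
S = 287 (S = 2 + 285 = 287)
E(R) = R/80 (E(R) = R*(1/80) = R/80)
1/E(S) = 1/((1/80)*287) = 1/(287/80) = 80/287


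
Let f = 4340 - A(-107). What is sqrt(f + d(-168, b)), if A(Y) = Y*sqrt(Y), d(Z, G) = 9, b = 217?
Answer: sqrt(4349 + 107*I*sqrt(107)) ≈ 66.47 + 8.3256*I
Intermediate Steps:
A(Y) = Y**(3/2)
f = 4340 + 107*I*sqrt(107) (f = 4340 - (-107)**(3/2) = 4340 - (-107)*I*sqrt(107) = 4340 + 107*I*sqrt(107) ≈ 4340.0 + 1106.8*I)
sqrt(f + d(-168, b)) = sqrt((4340 + 107*I*sqrt(107)) + 9) = sqrt(4349 + 107*I*sqrt(107))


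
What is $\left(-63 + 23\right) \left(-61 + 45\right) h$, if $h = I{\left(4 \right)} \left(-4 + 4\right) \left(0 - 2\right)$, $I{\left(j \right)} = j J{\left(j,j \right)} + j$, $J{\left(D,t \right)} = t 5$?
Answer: $0$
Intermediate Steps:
$J{\left(D,t \right)} = 5 t$
$I{\left(j \right)} = j + 5 j^{2}$ ($I{\left(j \right)} = j 5 j + j = 5 j^{2} + j = j + 5 j^{2}$)
$h = 0$ ($h = 4 \left(1 + 5 \cdot 4\right) \left(-4 + 4\right) \left(0 - 2\right) = 4 \left(1 + 20\right) 0 \left(-2\right) = 4 \cdot 21 \cdot 0 = 84 \cdot 0 = 0$)
$\left(-63 + 23\right) \left(-61 + 45\right) h = \left(-63 + 23\right) \left(-61 + 45\right) 0 = \left(-40\right) \left(-16\right) 0 = 640 \cdot 0 = 0$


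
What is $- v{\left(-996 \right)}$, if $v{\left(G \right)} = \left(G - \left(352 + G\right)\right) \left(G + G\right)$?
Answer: $-701184$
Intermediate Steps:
$v{\left(G \right)} = - 704 G$ ($v{\left(G \right)} = - 352 \cdot 2 G = - 704 G$)
$- v{\left(-996 \right)} = - \left(-704\right) \left(-996\right) = \left(-1\right) 701184 = -701184$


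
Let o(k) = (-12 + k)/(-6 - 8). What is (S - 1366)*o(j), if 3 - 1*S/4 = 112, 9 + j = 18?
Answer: -2703/7 ≈ -386.14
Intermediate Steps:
j = 9 (j = -9 + 18 = 9)
S = -436 (S = 12 - 4*112 = 12 - 448 = -436)
o(k) = 6/7 - k/14 (o(k) = (-12 + k)/(-14) = (-12 + k)*(-1/14) = 6/7 - k/14)
(S - 1366)*o(j) = (-436 - 1366)*(6/7 - 1/14*9) = -1802*(6/7 - 9/14) = -1802*3/14 = -2703/7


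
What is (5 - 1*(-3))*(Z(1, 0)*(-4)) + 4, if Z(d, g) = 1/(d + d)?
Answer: -12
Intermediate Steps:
Z(d, g) = 1/(2*d)
(5 - 1*(-3))*(Z(1, 0)*(-4)) + 4 = (5 - 1*(-3))*(((1/2)/1)*(-4)) + 4 = (5 + 3)*(((1/2)*1)*(-4)) + 4 = 8*((1/2)*(-4)) + 4 = 8*(-2) + 4 = -16 + 4 = -12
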